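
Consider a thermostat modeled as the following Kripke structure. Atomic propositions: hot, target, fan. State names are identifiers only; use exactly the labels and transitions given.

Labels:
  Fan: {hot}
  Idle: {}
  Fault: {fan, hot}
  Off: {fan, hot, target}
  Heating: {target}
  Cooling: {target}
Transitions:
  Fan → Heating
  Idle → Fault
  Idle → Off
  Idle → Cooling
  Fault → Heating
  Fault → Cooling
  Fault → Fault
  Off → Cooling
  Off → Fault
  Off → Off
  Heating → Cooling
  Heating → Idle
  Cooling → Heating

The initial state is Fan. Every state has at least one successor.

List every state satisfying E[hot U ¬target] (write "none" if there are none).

{Fan, Idle, Fault, Off}

States satisfying hot: {Fan, Fault, Off}.
States satisfying ¬target: {Fan, Idle, Fault}.
States satisfying E[hot U ¬target]: {Fan, Idle, Fault, Off}.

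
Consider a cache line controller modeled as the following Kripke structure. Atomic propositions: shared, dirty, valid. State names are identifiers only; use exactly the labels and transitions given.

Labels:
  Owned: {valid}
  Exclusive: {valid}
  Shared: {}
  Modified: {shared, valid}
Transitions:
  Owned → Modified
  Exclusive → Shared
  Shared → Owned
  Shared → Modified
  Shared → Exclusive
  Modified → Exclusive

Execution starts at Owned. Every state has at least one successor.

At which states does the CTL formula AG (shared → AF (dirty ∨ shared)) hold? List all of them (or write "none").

States satisfying shared → AF (dirty ∨ shared): {Owned, Exclusive, Shared, Modified}.
States satisfying AG (shared → AF (dirty ∨ shared)): {Owned, Exclusive, Shared, Modified}.

{Owned, Exclusive, Shared, Modified}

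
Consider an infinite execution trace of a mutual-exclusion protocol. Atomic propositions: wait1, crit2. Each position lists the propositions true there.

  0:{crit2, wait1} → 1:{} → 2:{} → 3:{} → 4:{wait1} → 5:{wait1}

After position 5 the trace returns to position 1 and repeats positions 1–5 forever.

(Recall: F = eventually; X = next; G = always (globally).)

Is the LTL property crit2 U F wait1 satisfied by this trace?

Walking from position 0: F wait1 first holds at position 0, and crit2 holds at every earlier position along the way, so crit2 U F wait1 holds.

Holds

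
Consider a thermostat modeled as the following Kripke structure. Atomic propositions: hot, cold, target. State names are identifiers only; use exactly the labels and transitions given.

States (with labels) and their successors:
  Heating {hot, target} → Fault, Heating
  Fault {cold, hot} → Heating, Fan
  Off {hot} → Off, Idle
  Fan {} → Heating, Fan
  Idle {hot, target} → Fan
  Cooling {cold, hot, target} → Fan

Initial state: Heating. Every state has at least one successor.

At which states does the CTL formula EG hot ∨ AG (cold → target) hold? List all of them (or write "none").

States satisfying hot: {Heating, Fault, Off, Idle, Cooling}.
States satisfying EG hot: {Heating, Fault, Off}.
States satisfying cold → target: {Heating, Off, Fan, Idle, Cooling}.
States satisfying AG (cold → target): ∅.
States satisfying EG hot ∨ AG (cold → target): {Heating, Fault, Off}.

{Heating, Fault, Off}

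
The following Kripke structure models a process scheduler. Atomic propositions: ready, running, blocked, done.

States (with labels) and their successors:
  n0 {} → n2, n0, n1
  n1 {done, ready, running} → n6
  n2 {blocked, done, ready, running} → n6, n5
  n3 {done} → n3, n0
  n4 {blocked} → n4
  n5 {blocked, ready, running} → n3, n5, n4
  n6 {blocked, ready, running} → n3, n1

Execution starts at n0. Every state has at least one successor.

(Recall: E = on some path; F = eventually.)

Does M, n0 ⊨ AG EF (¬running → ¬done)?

Yes

States satisfying EF (¬running → ¬done): {n0, n1, n2, n3, n4, n5, n6}.
States satisfying AG EF (¬running → ¬done): {n0, n1, n2, n3, n4, n5, n6}.
Every state reachable from n0 satisfies EF (¬running → ¬done).
n0 ∈ Sat(AG EF (¬running → ¬done)).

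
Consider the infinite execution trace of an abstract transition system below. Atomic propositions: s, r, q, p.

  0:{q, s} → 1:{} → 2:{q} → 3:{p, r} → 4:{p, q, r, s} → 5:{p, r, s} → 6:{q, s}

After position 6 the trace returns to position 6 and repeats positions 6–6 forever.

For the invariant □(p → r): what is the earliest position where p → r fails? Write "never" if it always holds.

p → r holds at every position 0..6, and those are all the positions the trace ever visits, so the invariant □(p → r) is never violated.

never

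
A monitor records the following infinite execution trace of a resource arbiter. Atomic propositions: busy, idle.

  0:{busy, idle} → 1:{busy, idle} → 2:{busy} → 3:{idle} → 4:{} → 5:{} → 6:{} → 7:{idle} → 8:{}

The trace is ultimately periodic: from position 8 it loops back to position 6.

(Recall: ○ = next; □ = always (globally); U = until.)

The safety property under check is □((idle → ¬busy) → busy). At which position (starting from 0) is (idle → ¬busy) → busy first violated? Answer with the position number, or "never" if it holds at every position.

3

Check (idle → ¬busy) → busy at each position in order: 0 ✓, 1 ✓, 2 ✓.
At position 3 the labels are {idle}, so (idle → ¬busy) → busy is false there. This is the first violation.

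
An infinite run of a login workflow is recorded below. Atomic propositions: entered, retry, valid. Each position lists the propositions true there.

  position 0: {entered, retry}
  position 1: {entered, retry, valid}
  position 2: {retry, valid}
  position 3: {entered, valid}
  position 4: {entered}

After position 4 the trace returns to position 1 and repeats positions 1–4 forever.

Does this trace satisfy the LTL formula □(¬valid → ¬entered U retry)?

¬valid → ¬entered U retry must hold at every position from 0 onward. It fails at position 4, so □(¬valid → ¬entered U retry) is false.
Positions where ¬valid holds: 0, 4.
Check ¬entered U retry at each: 0→ok, 4→fails.

No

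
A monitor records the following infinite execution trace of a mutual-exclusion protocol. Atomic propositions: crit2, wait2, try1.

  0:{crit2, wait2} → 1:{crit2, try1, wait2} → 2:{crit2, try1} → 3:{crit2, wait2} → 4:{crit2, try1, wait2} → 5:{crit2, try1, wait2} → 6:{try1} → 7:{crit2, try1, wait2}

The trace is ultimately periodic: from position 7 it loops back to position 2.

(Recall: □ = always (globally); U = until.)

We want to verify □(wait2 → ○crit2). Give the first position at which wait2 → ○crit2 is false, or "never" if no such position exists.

Check wait2 → ○crit2 at each position in order: 0 ✓, 1 ✓, 2 ✓, 3 ✓, 4 ✓.
At position 5 the labels are {crit2, try1, wait2} and the next position 6 has {try1}, so wait2 → ○crit2 is false there. This is the first violation.

5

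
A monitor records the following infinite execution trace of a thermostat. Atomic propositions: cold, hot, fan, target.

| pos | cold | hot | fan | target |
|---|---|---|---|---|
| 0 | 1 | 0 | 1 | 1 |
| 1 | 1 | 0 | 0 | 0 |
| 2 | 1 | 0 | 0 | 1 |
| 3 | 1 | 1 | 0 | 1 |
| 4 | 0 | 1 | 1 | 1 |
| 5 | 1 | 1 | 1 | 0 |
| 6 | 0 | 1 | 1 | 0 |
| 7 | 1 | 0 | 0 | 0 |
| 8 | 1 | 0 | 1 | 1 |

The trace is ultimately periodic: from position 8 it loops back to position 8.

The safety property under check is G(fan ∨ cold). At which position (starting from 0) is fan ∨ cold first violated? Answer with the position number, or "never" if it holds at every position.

fan ∨ cold holds at every position 0..8, and those are all the positions the trace ever visits, so the invariant G(fan ∨ cold) is never violated.

never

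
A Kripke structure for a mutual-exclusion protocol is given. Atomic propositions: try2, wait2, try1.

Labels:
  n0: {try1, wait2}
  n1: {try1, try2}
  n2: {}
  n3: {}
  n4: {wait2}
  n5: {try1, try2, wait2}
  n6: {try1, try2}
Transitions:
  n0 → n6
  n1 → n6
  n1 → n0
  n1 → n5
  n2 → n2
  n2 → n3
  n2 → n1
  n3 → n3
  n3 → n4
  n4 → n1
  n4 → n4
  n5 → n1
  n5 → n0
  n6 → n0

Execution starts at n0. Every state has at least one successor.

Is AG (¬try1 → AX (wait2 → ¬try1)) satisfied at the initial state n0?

Satisfied

States satisfying ¬try1 → AX (wait2 → ¬try1): {n0, n1, n2, n3, n4, n5, n6}.
States satisfying AG (¬try1 → AX (wait2 → ¬try1)): {n0, n1, n2, n3, n4, n5, n6}.
Every state reachable from n0 satisfies ¬try1 → AX (wait2 → ¬try1).
n0 ∈ Sat(AG (¬try1 → AX (wait2 → ¬try1))).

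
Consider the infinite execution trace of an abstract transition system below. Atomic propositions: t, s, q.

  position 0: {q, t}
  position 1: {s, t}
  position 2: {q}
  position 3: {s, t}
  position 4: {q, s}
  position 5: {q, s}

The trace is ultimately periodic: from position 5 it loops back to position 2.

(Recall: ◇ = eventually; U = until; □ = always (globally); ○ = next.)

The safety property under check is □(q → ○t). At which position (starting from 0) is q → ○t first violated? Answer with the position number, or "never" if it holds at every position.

4

Check q → ○t at each position in order: 0 ✓, 1 ✓, 2 ✓, 3 ✓.
At position 4 the labels are {q, s} and the next position 5 has {q, s}, so q → ○t is false there. This is the first violation.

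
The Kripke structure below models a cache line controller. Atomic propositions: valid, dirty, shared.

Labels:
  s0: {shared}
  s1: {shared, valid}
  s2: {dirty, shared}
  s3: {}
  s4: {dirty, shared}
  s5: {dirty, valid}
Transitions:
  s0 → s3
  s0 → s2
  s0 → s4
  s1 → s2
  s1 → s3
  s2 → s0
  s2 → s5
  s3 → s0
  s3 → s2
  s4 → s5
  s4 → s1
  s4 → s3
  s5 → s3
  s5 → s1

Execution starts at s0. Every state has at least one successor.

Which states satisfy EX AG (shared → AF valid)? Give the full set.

States satisfying AG (shared → AF valid): ∅.
States satisfying EX AG (shared → AF valid): ∅.

none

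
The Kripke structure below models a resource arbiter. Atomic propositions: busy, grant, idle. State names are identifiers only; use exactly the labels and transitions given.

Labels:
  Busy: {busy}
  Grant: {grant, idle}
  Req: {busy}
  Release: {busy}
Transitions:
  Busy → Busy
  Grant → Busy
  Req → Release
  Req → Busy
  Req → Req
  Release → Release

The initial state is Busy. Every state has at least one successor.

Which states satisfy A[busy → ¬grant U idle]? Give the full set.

States satisfying busy → ¬grant: {Busy, Grant, Req, Release}.
States satisfying idle: {Grant}.
States satisfying A[busy → ¬grant U idle]: {Grant}.

{Grant}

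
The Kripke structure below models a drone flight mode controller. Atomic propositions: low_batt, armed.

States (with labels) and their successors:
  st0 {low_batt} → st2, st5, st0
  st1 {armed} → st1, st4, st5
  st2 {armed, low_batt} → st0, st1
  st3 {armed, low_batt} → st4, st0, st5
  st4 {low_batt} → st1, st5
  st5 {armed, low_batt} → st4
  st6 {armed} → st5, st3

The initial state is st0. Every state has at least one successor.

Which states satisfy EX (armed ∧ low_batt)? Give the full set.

States satisfying armed ∧ low_batt: {st2, st3, st5}.
States satisfying EX (armed ∧ low_batt): {st0, st1, st3, st4, st6}.

{st0, st1, st3, st4, st6}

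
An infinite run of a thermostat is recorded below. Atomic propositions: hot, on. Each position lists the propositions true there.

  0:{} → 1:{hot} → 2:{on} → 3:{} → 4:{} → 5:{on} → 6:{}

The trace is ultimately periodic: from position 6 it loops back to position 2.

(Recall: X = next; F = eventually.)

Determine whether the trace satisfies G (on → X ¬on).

on → X ¬on holds at every position 0..6, and those are all positions ever visited, so G (on → X ¬on) holds.
Positions where on holds: 2, 5.
Check X ¬on at each: 2→ok, 5→ok.

Satisfied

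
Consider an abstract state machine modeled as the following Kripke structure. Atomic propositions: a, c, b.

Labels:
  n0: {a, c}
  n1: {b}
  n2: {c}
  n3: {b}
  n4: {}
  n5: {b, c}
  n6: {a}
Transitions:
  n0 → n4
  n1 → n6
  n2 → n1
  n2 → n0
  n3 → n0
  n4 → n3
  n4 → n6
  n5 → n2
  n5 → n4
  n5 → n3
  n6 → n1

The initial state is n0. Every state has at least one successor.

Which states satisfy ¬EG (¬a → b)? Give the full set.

States satisfying ¬a → b: {n0, n1, n3, n5, n6}.
States satisfying EG (¬a → b): {n1, n6}.
States satisfying ¬EG (¬a → b): {n0, n2, n3, n4, n5}.

{n0, n2, n3, n4, n5}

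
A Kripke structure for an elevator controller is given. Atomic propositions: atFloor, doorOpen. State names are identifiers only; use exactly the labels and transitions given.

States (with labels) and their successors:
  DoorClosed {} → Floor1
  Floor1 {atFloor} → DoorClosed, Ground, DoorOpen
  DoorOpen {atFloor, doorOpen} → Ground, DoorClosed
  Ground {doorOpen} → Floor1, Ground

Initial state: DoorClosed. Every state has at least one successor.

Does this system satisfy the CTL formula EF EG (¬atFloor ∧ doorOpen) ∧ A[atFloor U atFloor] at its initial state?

No

States satisfying EG (¬atFloor ∧ doorOpen): {Ground}.
States satisfying EF EG (¬atFloor ∧ doorOpen): {DoorClosed, Floor1, DoorOpen, Ground}.
States satisfying atFloor: {Floor1, DoorOpen}.
States satisfying A[atFloor U atFloor]: {Floor1, DoorOpen}.
States satisfying EF EG (¬atFloor ∧ doorOpen) ∧ A[atFloor U atFloor]: {Floor1, DoorOpen}.
DoorClosed ∉ Sat(EF EG (¬atFloor ∧ doorOpen) ∧ A[atFloor U atFloor]).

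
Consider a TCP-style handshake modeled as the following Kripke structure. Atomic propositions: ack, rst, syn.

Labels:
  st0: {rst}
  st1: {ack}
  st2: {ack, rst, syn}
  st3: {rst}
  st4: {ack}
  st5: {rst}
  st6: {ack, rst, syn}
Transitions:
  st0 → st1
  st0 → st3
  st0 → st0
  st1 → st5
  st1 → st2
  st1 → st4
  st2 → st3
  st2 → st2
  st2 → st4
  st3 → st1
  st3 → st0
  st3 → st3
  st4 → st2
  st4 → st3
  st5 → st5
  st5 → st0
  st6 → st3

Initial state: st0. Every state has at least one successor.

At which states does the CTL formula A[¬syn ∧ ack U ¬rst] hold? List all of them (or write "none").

States satisfying ¬syn ∧ ack: {st1, st4}.
States satisfying ¬rst: {st1, st4}.
States satisfying A[¬syn ∧ ack U ¬rst]: {st1, st4}.

{st1, st4}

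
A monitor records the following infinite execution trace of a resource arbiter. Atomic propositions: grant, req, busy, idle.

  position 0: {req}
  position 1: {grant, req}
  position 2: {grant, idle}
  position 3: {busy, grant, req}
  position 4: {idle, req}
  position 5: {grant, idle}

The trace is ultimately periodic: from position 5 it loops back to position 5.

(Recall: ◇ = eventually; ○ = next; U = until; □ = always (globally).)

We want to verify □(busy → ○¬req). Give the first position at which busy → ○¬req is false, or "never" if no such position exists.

Check busy → ○¬req at each position in order: 0 ✓, 1 ✓, 2 ✓.
At position 3 the labels are {busy, grant, req} and the next position 4 has {idle, req}, so busy → ○¬req is false there. This is the first violation.

3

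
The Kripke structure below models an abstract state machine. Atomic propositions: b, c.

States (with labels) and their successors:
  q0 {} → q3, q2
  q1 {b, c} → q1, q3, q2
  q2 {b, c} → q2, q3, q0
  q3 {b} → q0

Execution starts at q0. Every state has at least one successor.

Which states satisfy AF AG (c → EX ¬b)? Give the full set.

{q0, q2, q3}

States satisfying AG (c → EX ¬b): {q0, q2, q3}.
States satisfying AF AG (c → EX ¬b): {q0, q2, q3}.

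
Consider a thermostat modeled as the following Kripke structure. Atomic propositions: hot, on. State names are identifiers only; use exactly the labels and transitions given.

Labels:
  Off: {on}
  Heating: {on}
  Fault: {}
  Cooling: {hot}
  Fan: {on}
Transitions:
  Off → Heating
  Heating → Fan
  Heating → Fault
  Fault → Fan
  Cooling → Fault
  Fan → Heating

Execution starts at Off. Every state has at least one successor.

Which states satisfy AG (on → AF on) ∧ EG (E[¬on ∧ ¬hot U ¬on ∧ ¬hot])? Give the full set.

none

States satisfying on → AF on: {Off, Heating, Fault, Cooling, Fan}.
States satisfying AG (on → AF on): {Off, Heating, Fault, Cooling, Fan}.
States satisfying E[¬on ∧ ¬hot U ¬on ∧ ¬hot]: {Fault}.
States satisfying EG (E[¬on ∧ ¬hot U ¬on ∧ ¬hot]): ∅.
States satisfying AG (on → AF on) ∧ EG (E[¬on ∧ ¬hot U ¬on ∧ ¬hot]): ∅.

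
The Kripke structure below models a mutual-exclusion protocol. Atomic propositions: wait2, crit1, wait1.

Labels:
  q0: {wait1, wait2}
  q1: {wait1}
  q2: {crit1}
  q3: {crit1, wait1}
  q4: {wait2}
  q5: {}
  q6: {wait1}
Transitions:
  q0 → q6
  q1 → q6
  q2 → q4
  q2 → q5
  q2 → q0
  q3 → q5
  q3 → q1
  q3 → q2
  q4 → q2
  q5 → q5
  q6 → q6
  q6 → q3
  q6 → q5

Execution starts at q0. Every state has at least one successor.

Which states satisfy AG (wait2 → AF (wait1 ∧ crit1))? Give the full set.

States satisfying wait2 → AF (wait1 ∧ crit1): {q1, q2, q3, q5, q6}.
States satisfying AG (wait2 → AF (wait1 ∧ crit1)): {q5}.

{q5}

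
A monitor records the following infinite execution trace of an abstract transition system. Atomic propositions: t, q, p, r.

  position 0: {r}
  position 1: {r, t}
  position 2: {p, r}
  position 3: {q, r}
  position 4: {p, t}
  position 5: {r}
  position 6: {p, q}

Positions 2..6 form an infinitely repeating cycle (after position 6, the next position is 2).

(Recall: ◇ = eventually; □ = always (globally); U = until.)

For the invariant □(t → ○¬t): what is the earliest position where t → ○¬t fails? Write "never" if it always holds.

t → ○¬t holds at every position 0..6, and those are all the positions the trace ever visits, so the invariant □(t → ○¬t) is never violated.

never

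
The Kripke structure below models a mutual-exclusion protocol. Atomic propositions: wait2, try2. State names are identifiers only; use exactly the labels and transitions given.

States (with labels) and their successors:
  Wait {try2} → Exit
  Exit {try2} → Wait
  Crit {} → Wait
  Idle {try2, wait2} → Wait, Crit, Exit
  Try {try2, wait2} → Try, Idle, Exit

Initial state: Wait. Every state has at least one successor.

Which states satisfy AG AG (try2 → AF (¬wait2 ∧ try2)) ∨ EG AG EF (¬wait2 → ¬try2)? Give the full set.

States satisfying AG (try2 → AF (¬wait2 ∧ try2)): {Wait, Exit, Crit, Idle}.
States satisfying AG AG (try2 → AF (¬wait2 ∧ try2)): {Wait, Exit, Crit, Idle}.
States satisfying AG EF (¬wait2 → ¬try2): ∅.
States satisfying EG AG EF (¬wait2 → ¬try2): ∅.
States satisfying AG AG (try2 → AF (¬wait2 ∧ try2)) ∨ EG AG EF (¬wait2 → ¬try2): {Wait, Exit, Crit, Idle}.

{Wait, Exit, Crit, Idle}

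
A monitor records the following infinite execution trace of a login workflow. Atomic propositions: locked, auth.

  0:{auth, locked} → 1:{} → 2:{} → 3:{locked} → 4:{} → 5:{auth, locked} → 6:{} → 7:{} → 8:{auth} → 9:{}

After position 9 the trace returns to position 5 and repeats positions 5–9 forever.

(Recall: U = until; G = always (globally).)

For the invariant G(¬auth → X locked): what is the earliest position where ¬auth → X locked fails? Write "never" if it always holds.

1

Check ¬auth → X locked at each position in order: 0 ✓.
At position 1 the labels are {} and the next position 2 has {}, so ¬auth → X locked is false there. This is the first violation.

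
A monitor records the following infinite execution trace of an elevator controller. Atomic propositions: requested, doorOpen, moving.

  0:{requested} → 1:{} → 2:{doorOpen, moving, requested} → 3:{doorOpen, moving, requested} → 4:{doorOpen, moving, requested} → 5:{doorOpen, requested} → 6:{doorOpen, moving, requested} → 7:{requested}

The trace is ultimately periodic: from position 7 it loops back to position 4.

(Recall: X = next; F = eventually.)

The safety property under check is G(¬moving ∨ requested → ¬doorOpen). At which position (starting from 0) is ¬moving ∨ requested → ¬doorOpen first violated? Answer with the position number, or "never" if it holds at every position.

Check ¬moving ∨ requested → ¬doorOpen at each position in order: 0 ✓, 1 ✓.
At position 2 the labels are {doorOpen, moving, requested}, so ¬moving ∨ requested → ¬doorOpen is false there. This is the first violation.

2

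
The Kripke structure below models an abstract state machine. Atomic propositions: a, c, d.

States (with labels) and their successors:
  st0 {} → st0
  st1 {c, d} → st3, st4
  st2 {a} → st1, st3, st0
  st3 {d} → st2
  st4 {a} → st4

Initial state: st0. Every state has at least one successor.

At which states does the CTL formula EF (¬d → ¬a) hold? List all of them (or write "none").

{st0, st1, st2, st3}

States satisfying ¬d → ¬a: {st0, st1, st3}.
States satisfying EF (¬d → ¬a): {st0, st1, st2, st3}.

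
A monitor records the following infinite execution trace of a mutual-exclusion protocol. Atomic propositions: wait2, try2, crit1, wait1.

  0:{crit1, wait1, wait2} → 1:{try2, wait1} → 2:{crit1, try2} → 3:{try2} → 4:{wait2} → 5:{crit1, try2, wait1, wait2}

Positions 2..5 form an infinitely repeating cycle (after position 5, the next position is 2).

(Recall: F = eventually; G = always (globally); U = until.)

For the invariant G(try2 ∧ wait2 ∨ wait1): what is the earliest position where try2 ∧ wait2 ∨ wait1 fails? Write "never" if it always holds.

2

Check try2 ∧ wait2 ∨ wait1 at each position in order: 0 ✓, 1 ✓.
At position 2 the labels are {crit1, try2}, so try2 ∧ wait2 ∨ wait1 is false there. This is the first violation.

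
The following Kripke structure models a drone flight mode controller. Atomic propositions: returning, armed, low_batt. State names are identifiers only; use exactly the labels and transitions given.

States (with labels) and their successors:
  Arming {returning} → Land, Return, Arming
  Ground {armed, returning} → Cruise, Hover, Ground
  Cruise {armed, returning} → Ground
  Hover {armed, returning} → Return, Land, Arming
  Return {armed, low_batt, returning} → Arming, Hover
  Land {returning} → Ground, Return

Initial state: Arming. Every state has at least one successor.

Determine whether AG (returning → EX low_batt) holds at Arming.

Does not hold

States satisfying returning → EX low_batt: {Arming, Hover, Land}.
States satisfying AG (returning → EX low_batt): ∅.
Cruise is reachable from Arming and violates returning → EX low_batt, so AG fails at Arming.
Arming ∉ Sat(AG (returning → EX low_batt)).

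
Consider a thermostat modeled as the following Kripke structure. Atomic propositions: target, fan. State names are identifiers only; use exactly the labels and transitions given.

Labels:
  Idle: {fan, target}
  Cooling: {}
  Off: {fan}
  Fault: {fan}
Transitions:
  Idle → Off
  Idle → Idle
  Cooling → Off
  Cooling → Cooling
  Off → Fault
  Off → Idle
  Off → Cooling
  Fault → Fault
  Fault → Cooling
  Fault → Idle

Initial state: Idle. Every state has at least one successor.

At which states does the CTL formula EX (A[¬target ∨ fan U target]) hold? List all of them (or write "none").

States satisfying A[¬target ∨ fan U target]: {Idle}.
States satisfying EX (A[¬target ∨ fan U target]): {Idle, Off, Fault}.

{Idle, Off, Fault}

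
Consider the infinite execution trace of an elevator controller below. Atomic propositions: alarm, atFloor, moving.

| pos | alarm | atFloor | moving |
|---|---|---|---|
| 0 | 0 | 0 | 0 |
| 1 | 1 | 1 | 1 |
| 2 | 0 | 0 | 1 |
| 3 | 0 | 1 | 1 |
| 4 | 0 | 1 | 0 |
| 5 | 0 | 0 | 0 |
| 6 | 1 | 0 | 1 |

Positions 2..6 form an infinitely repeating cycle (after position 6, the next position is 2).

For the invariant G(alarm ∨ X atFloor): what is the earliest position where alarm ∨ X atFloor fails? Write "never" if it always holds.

Check alarm ∨ X atFloor at each position in order: 0 ✓, 1 ✓, 2 ✓, 3 ✓.
At position 4 the labels are {atFloor} and the next position 5 has {}, so alarm ∨ X atFloor is false there. This is the first violation.

4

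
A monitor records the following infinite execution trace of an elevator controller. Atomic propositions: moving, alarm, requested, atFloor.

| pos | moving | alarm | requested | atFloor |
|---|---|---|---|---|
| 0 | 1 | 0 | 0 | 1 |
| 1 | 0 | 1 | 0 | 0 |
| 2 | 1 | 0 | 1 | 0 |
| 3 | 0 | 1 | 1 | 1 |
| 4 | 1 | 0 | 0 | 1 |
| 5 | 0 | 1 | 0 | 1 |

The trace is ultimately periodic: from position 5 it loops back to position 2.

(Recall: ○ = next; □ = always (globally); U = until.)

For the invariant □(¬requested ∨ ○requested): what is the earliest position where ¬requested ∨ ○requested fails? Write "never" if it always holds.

Check ¬requested ∨ ○requested at each position in order: 0 ✓, 1 ✓, 2 ✓.
At position 3 the labels are {alarm, atFloor, requested} and the next position 4 has {atFloor, moving}, so ¬requested ∨ ○requested is false there. This is the first violation.

3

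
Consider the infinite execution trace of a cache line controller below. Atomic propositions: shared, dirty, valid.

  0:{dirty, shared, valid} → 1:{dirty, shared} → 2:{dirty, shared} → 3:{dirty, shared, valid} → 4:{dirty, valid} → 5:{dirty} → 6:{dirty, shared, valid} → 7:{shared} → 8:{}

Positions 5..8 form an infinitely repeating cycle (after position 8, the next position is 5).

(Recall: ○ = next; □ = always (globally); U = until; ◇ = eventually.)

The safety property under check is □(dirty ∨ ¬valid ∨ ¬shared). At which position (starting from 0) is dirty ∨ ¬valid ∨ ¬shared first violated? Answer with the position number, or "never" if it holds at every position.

dirty ∨ ¬valid ∨ ¬shared holds at every position 0..8, and those are all the positions the trace ever visits, so the invariant □(dirty ∨ ¬valid ∨ ¬shared) is never violated.

never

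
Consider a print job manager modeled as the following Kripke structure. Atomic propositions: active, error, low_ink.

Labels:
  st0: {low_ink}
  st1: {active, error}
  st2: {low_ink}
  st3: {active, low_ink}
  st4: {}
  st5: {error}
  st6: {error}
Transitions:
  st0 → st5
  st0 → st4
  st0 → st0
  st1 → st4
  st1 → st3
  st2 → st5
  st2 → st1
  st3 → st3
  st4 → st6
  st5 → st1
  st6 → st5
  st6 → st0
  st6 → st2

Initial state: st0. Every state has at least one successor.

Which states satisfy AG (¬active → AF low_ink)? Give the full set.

States satisfying ¬active → AF low_ink: {st0, st1, st2, st3}.
States satisfying AG (¬active → AF low_ink): {st3}.

{st3}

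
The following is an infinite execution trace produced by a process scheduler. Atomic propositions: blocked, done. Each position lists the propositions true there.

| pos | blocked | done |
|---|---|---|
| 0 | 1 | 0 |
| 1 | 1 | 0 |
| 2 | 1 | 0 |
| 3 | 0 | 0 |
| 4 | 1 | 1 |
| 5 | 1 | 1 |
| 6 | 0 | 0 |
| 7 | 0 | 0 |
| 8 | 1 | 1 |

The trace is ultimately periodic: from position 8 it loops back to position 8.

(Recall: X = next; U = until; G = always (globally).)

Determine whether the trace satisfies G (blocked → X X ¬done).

blocked → X X ¬done must hold at every position from 0 onward. It fails at position 2, so G (blocked → X X ¬done) is false.
Positions where blocked holds: 0, 1, 2, 4, 5, 8.
Check X X ¬done at each: 0→ok, 1→ok, 2→fails, 4→ok, 5→ok, 8→fails.

Does not hold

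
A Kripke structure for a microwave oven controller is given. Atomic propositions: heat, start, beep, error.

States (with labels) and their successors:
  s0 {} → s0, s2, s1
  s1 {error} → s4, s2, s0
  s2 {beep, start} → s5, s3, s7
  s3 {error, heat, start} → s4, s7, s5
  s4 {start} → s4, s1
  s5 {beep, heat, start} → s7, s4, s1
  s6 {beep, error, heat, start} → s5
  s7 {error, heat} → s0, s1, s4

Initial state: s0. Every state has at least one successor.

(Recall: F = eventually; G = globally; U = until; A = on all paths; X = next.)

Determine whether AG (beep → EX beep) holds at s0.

States satisfying beep → EX beep: {s0, s1, s2, s3, s4, s6, s7}.
States satisfying AG (beep → EX beep): ∅.
s5 is reachable from s0 and violates beep → EX beep, so AG fails at s0.
s0 ∉ Sat(AG (beep → EX beep)).

Violated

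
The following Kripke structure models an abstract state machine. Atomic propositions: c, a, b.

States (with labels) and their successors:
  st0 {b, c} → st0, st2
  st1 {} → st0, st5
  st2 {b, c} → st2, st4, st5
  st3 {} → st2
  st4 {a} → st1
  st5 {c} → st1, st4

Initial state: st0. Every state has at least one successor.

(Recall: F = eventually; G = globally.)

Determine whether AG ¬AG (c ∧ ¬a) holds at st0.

Satisfied

States satisfying ¬AG (c ∧ ¬a): {st0, st1, st2, st3, st4, st5}.
States satisfying AG ¬AG (c ∧ ¬a): {st0, st1, st2, st3, st4, st5}.
Every state reachable from st0 satisfies ¬AG (c ∧ ¬a).
st0 ∈ Sat(AG ¬AG (c ∧ ¬a)).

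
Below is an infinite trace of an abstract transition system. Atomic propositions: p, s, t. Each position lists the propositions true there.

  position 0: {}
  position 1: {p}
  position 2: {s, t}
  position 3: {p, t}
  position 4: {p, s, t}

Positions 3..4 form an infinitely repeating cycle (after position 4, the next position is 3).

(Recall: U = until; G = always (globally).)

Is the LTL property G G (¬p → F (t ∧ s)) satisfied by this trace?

G (¬p → F (t ∧ s)) holds at every position 0..4, and those are all positions ever visited, so G G (¬p → F (t ∧ s)) holds.

Holds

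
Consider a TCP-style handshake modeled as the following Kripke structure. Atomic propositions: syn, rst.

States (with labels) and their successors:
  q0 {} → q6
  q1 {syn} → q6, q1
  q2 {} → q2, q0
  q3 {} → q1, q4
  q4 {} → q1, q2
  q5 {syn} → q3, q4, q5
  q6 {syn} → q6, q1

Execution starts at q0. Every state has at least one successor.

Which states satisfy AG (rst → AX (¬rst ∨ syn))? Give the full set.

States satisfying rst → AX (¬rst ∨ syn): {q0, q1, q2, q3, q4, q5, q6}.
States satisfying AG (rst → AX (¬rst ∨ syn)): {q0, q1, q2, q3, q4, q5, q6}.

{q0, q1, q2, q3, q4, q5, q6}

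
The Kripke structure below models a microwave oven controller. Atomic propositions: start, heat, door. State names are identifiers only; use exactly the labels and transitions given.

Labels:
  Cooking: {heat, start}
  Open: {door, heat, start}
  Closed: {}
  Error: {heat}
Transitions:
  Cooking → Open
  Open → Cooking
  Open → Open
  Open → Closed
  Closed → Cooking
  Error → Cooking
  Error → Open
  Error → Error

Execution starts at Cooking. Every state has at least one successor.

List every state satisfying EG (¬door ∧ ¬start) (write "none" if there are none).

States satisfying ¬door ∧ ¬start: {Closed, Error}.
States satisfying EG (¬door ∧ ¬start): {Error}.

{Error}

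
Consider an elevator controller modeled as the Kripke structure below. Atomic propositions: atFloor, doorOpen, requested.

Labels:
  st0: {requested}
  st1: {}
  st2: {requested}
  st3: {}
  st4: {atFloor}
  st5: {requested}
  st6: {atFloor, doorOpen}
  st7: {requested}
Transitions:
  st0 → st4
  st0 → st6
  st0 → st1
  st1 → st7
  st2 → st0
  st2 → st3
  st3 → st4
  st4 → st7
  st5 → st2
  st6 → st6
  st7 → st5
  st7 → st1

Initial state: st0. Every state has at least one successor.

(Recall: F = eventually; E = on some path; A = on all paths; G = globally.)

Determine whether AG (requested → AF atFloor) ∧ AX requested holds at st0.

States satisfying requested → AF atFloor: {st1, st3, st4, st6}.
States satisfying AG (requested → AF atFloor): {st6}.
States satisfying requested: {st0, st2, st5, st7}.
States satisfying AX requested: {st1, st4, st5}.
States satisfying AG (requested → AF atFloor) ∧ AX requested: ∅.
st0 ∉ Sat(AG (requested → AF atFloor) ∧ AX requested).

Violated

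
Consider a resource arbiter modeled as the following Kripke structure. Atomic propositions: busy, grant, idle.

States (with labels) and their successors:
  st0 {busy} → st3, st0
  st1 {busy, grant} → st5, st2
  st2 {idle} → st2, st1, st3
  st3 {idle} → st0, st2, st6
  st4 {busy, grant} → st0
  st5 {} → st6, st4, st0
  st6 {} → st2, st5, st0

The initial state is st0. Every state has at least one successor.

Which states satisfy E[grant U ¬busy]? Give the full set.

{st1, st2, st3, st5, st6}

States satisfying grant: {st1, st4}.
States satisfying ¬busy: {st2, st3, st5, st6}.
States satisfying E[grant U ¬busy]: {st1, st2, st3, st5, st6}.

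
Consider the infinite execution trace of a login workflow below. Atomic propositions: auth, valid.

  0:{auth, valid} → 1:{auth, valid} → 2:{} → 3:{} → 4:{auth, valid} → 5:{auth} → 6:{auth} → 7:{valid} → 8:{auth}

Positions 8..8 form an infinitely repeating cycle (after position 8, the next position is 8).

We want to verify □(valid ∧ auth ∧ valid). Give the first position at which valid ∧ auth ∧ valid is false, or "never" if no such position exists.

2

Check valid ∧ auth ∧ valid at each position in order: 0 ✓, 1 ✓.
At position 2 the labels are {}, so valid ∧ auth ∧ valid is false there. This is the first violation.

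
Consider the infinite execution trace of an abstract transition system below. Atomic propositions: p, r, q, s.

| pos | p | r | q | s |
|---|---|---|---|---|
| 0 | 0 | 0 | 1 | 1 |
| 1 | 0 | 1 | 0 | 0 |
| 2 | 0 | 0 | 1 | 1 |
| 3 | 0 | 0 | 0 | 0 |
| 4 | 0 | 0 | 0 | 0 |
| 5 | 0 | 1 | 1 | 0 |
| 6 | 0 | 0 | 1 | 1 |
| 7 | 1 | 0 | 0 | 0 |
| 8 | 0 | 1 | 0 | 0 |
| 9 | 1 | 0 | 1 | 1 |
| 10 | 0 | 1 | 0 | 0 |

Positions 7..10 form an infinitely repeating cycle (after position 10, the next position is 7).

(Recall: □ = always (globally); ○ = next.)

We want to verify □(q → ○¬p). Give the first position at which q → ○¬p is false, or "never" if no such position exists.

Check q → ○¬p at each position in order: 0 ✓, 1 ✓, 2 ✓, 3 ✓, 4 ✓, 5 ✓.
At position 6 the labels are {q, s} and the next position 7 has {p}, so q → ○¬p is false there. This is the first violation.

6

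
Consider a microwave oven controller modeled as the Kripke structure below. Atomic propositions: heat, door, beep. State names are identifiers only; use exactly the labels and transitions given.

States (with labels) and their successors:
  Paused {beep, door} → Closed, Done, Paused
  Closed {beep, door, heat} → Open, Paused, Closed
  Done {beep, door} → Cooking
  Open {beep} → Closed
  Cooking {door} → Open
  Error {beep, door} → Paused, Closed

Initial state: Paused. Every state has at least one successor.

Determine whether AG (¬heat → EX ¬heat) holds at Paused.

Violated

States satisfying ¬heat → EX ¬heat: {Paused, Closed, Done, Cooking, Error}.
States satisfying AG (¬heat → EX ¬heat): ∅.
Open is reachable from Paused and violates ¬heat → EX ¬heat, so AG fails at Paused.
Paused ∉ Sat(AG (¬heat → EX ¬heat)).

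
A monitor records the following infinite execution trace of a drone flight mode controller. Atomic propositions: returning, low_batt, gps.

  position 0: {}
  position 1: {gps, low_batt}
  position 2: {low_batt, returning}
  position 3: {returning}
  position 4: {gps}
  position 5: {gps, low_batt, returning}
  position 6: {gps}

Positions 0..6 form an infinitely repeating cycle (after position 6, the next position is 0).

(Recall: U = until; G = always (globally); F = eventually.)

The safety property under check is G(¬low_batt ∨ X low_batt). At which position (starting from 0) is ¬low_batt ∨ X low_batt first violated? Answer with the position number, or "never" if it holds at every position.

Check ¬low_batt ∨ X low_batt at each position in order: 0 ✓, 1 ✓.
At position 2 the labels are {low_batt, returning} and the next position 3 has {returning}, so ¬low_batt ∨ X low_batt is false there. This is the first violation.

2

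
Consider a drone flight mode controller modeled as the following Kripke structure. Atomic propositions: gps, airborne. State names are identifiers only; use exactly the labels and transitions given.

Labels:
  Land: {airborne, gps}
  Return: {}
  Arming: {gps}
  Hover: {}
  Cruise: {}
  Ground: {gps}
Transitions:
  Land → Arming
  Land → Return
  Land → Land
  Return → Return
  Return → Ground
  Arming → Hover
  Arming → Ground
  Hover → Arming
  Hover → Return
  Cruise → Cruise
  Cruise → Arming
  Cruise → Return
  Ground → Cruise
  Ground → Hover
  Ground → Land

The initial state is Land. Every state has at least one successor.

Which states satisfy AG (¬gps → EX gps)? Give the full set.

{Land, Return, Arming, Hover, Cruise, Ground}

States satisfying ¬gps → EX gps: {Land, Return, Arming, Hover, Cruise, Ground}.
States satisfying AG (¬gps → EX gps): {Land, Return, Arming, Hover, Cruise, Ground}.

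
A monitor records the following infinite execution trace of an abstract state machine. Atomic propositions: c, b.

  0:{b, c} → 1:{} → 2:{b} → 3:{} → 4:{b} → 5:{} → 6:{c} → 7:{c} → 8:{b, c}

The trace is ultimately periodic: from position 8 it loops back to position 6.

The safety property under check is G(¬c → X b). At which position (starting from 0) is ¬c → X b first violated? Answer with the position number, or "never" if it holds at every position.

2

Check ¬c → X b at each position in order: 0 ✓, 1 ✓.
At position 2 the labels are {b} and the next position 3 has {}, so ¬c → X b is false there. This is the first violation.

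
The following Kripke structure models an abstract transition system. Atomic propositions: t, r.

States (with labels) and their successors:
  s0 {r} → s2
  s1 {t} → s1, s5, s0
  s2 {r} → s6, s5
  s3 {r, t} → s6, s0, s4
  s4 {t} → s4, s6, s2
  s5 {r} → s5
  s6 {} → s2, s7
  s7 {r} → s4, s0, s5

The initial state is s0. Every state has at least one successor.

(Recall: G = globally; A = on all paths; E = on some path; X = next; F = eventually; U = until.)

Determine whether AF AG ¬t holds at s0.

States satisfying AG ¬t: {s5}.
States satisfying AF AG ¬t: {s5}.
There is a path from s0 along which AG ¬t never holds.
s0 ∉ Sat(AF AG ¬t).

Violated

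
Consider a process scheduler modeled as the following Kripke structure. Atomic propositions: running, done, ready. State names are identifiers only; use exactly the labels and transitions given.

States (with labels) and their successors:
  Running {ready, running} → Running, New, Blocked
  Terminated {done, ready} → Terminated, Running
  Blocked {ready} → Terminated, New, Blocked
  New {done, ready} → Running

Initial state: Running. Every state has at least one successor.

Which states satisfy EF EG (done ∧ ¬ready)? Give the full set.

States satisfying EG (done ∧ ¬ready): ∅.
States satisfying EF EG (done ∧ ¬ready): ∅.

none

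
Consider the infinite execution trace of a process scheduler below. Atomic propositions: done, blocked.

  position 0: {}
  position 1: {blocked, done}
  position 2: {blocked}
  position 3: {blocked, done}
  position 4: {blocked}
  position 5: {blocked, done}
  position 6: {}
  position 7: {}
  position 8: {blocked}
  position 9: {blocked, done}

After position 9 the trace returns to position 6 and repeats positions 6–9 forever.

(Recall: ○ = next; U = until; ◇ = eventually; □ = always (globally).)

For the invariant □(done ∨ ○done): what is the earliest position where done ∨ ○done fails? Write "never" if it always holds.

Check done ∨ ○done at each position in order: 0 ✓, 1 ✓, 2 ✓, 3 ✓, 4 ✓, 5 ✓.
At position 6 the labels are {} and the next position 7 has {}, so done ∨ ○done is false there. This is the first violation.

6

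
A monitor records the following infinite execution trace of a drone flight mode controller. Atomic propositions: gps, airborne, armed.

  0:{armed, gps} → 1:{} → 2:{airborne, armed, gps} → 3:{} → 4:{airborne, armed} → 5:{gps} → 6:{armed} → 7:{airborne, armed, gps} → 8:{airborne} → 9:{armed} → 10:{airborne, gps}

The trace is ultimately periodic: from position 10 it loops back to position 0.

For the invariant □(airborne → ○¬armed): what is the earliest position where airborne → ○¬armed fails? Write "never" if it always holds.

Check airborne → ○¬armed at each position in order: 0 ✓, 1 ✓, 2 ✓, 3 ✓, 4 ✓, 5 ✓, 6 ✓, 7 ✓.
At position 8 the labels are {airborne} and the next position 9 has {armed}, so airborne → ○¬armed is false there. This is the first violation.

8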